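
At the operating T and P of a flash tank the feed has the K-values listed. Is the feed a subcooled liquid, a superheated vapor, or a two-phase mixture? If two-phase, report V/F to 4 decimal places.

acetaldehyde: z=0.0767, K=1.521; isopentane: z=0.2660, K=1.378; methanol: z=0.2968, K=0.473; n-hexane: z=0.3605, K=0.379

ΣzᵢKᵢ = 0.7602; Σzᵢ/Kᵢ = 1.8221.
Since ΣzᵢKᵢ < 1 the mixture is below its bubble point — single liquid phase.

subcooled liquid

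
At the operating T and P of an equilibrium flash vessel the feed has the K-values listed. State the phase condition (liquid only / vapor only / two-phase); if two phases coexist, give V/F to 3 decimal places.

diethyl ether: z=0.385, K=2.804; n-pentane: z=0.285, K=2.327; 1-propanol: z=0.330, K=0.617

vapor only

ΣzᵢKᵢ = 1.946; Σzᵢ/Kᵢ = 0.795.
Since Σzᵢ/Kᵢ < 1 the mixture is above its dew point — single vapor phase.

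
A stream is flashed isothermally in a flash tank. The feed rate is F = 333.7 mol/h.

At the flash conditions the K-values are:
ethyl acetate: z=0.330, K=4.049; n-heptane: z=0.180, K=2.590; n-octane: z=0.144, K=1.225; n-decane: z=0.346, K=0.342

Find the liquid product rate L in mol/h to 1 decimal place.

Material balance + equilibrium reduce to Σ zᵢ(Kᵢ−1)/(1+β(Kᵢ−1)) = 0.
Feasibility: ΣzᵢKᵢ = 2.097, Σzᵢ/Kᵢ = 1.280 — both > 1, two phases present.
Newton iteration, β⁰ = 0.5:
  β = 0.500: g = 0.2478, g' = -0.961 → β = 0.758
  β = 0.758: g = 0.0073, g' = -0.975 → β = 0.765
Converged at β = 0.765.
Then V = β·F = 0.7653·333.7 = 255.4 mol/h and L = F − V = 78.3 mol/h.

L = 78.3 mol/h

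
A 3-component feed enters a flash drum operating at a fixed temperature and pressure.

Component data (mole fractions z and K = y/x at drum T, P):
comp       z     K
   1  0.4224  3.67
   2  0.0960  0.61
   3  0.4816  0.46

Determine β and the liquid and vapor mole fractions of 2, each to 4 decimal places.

β = 0.5998, x_2 = 0.1253, y_2 = 0.0764

Newton iteration, β⁰ = 0.52:
  β = 0.5200: g = 0.06364, g' = -0.8224 → β = 0.5974
  β = 0.5974: g = 0.00189, g' = -0.7780 → β = 0.5998
Converged at β = 0.5998.
Compositions from xᵢ = zᵢ/(1+β(Kᵢ−1)), yᵢ = Kᵢxᵢ:
  1: x = 0.1624, y = 0.5959
  2: x = 0.1253, y = 0.0764
  3: x = 0.7123, y = 0.3277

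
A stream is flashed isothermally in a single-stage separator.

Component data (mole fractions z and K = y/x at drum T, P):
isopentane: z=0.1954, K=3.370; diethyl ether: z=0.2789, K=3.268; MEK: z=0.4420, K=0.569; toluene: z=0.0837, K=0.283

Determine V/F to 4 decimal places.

V/F = 0.7355

Rachford–Rice: g(V/F) = Σ zᵢ(Kᵢ−1)/(1+V/F(Kᵢ−1)) = 0.
Feasibility: ΣzᵢKᵢ = 1.8451, Σzᵢ/Kᵢ = 1.2159 — both > 1, two phases present.
Iterate (Newton) starting at V/F = 0.5:
  V/F = 0.5000: g = 0.17197, g' = -0.7829 → V/F = 0.7197
  V/F = 0.7197: g = 0.01132, g' = -0.7132 → V/F = 0.7355
Converged at V/F = 0.7355.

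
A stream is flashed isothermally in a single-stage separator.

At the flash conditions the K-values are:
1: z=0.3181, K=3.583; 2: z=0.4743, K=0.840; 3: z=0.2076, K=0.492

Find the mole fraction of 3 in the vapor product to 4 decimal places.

Material balance + equilibrium reduce to Σ zᵢ(Kᵢ−1)/(1+V/F(Kᵢ−1)) = 0.
Check two-phase: ΣzᵢKᵢ = 1.6403 > 1 and Σzᵢ/Kᵢ = 1.0754 > 1, so g(0) = 0.6403 > 0 and g(1) = -0.0754 < 0.
Newton iteration, V/F⁰ = 0.43:
  V/F = 0.4300: g = 0.17285, g' = -0.5781 → V/F = 0.7290
  V/F = 0.7290: g = 0.03160, g' = -0.4060 → V/F = 0.8068
  V/F = 0.8068: g = 0.00057, g' = -0.3930 → V/F = 0.8083
Converged at V/F = 0.8083.
Compositions from xᵢ = zᵢ/(1+V/F(Kᵢ−1)), yᵢ = Kᵢxᵢ:
  1: x = 0.1030, y = 0.3691
  2: x = 0.5448, y = 0.4576
  3: x = 0.3522, y = 0.1733

y_3 = 0.1733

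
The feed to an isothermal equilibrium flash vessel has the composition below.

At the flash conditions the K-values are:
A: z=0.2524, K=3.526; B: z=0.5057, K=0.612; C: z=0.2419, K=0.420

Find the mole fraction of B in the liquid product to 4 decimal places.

x_B = 0.5629

Material balance + equilibrium reduce to Σ zᵢ(Kᵢ−1)/(1+ψ(Kᵢ−1)) = 0.
g(0) = ΣzᵢKᵢ − 1 = 0.3010 and g(1) = 1 − Σzᵢ/Kᵢ = -0.4738, so a root lies in (0, 1).
Iterate (Newton) starting at ψ = 0.6:
  ψ = 0.6000: g = -0.21749, g' = -0.5753 → ψ = 0.2219
  ψ = 0.2219: g = 0.03282, g' = -0.8596 → ψ = 0.2601
  ψ = 0.2601: g = 0.00131, g' = -0.7936 → ψ = 0.2617
Converged at ψ = 0.2617.
Compositions from xᵢ = zᵢ/(1+ψ(Kᵢ−1)), yᵢ = Kᵢxᵢ:
  A: x = 0.1519, y = 0.5357
  B: x = 0.5629, y = 0.3445
  C: x = 0.2852, y = 0.1198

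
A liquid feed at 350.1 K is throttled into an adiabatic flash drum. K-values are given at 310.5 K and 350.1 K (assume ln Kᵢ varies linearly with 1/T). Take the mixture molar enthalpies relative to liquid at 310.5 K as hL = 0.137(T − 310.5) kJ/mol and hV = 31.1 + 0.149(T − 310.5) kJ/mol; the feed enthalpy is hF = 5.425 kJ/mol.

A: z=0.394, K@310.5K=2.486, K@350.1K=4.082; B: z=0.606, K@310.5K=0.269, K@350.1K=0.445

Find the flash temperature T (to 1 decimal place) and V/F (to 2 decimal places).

T = 313.1 K, V/F = 0.16

Adiabatic flash: solve Rachford–Rice at each trial T, then check hF = ψ·hV(T) + (1−ψ)·hL(T).
  T = 310.5 K: K = (2.486, 0.269), RR gives ψ = 0.131, H_out = 4.080 kJ/mol
  T = 350.1 K: K = (4.082, 0.445), RR gives ψ = 0.513, H_out = 21.632 kJ/mol
  T = 330.3 K: K = (3.233, 0.351), RR gives ψ = 0.336, H_out = 13.241 kJ/mol
  T = 320.4 K: K = (2.847, 0.309), RR gives ψ = 0.242, H_out = 8.903 kJ/mol
  T = 315.4 K: K = (2.661, 0.288), RR gives ψ = 0.189, H_out = 6.553 kJ/mol
  T = 312.9 K: K = (2.571, 0.278), RR gives ψ = 0.160, H_out = 5.316 kJ/mol
  T = 314.1 K: K = (2.614, 0.283), RR gives ψ = 0.174, H_out = 5.916 kJ/mol
Linear interpolation between T = 312.9 (H_out = 5.316) and T = 314.1 (H_out = 5.916) on hF = 5.425 gives T ≈ 313.1 K, at which ψ = 0.16.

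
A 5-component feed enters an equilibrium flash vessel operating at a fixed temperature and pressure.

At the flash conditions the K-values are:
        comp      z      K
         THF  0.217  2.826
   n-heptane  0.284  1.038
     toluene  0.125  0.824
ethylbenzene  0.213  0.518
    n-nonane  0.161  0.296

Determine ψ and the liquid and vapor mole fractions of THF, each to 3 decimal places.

Let ψ = V/F and solve Σ zᵢ(Kᵢ−1)/(1+ψ(Kᵢ−1)) = 0.
Check two-phase: ΣzᵢKᵢ = 1.169 > 1 and Σzᵢ/Kᵢ = 1.457 > 1, so g(0) = 0.169 > 0 and g(1) = -0.457 < 0.
Newton–Raphson from ψ = 0.5:
  ψ = 0.500: g = -0.1166, g' = -0.479 → ψ = 0.256
  ψ = 0.256: g = 0.0020, g' = -0.524 → ψ = 0.260
Converged at ψ = 0.260.
Compositions from xᵢ = zᵢ/(1+ψ(Kᵢ−1)), yᵢ = Kᵢxᵢ:
  THF: x = 0.147, y = 0.416
  n-heptane: x = 0.281, y = 0.292
  toluene: x = 0.131, y = 0.108
  ethylbenzene: x = 0.244, y = 0.126
  n-nonane: x = 0.197, y = 0.058

ψ = 0.260, x_THF = 0.147, y_THF = 0.416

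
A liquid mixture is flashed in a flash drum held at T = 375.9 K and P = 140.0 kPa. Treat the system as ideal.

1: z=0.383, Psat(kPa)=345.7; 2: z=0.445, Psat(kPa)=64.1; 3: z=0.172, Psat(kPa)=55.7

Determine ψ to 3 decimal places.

Raoult's law: Kᵢ = Pᵢˢᵃᵗ/P = Pᵢˢᵃᵗ/140.0.
  K_1 = 345.7/140.0 = 2.46929, K_2 = 64.1/140.0 = 0.45786, K_3 = 55.7/140.0 = 0.39786
Let ψ = V/F and solve Σ zᵢ(Kᵢ−1)/(1+ψ(Kᵢ−1)) = 0.
g(0) = ΣzᵢKᵢ − 1 = 0.218 and g(1) = 1 − Σzᵢ/Kᵢ = -0.559, so a root lies in (0, 1).
Iterate (Newton) starting at ψ = 0.38:
  ψ = 0.380: g = -0.0770, g' = -0.653 → ψ = 0.262
  ψ = 0.262: g = 0.0022, g' = -0.697 → ψ = 0.265
Converged at ψ = 0.265.

ψ = 0.265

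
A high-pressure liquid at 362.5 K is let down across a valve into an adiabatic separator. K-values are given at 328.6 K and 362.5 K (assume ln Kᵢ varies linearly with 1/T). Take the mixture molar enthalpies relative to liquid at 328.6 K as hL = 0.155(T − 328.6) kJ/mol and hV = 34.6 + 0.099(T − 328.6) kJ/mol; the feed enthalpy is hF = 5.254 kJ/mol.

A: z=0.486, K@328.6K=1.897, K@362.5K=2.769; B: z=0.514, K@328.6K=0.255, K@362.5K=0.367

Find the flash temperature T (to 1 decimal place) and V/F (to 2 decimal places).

T = 332.1 K, V/F = 0.14

Adiabatic flash: solve Rachford–Rice at each trial T, then check hF = ψ·hV(T) + (1−ψ)·hL(T).
  T = 328.6 K: K = (1.897, 0.255), RR gives ψ = 0.079, H_out = 2.745 kJ/mol
  T = 362.5 K: K = (2.769, 0.367), RR gives ψ = 0.477, H_out = 20.860 kJ/mol
  T = 345.6 K: K = (2.315, 0.309), RR gives ψ = 0.312, H_out = 13.138 kJ/mol
  T = 337.1 K: K = (2.101, 0.281), RR gives ψ = 0.209, H_out = 8.457 kJ/mol
  T = 332.9 K: K = (1.999, 0.268), RR gives ψ = 0.149, H_out = 5.800 kJ/mol
  T = 330.8 K: K = (1.949, 0.262), RR gives ψ = 0.116, H_out = 4.357 kJ/mol
Linear interpolation between T = 330.8 (H_out = 4.357) and T = 332.9 (H_out = 5.800) on hF = 5.254 gives T ≈ 332.1 K, at which ψ = 0.14.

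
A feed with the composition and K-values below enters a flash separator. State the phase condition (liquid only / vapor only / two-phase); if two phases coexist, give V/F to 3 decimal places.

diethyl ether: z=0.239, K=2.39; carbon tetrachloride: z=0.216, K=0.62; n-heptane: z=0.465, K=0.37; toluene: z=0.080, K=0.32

ΣzᵢKᵢ = 0.903; Σzᵢ/Kᵢ = 1.955.
Since ΣzᵢKᵢ < 1 the mixture is below its bubble point — single liquid phase.

liquid only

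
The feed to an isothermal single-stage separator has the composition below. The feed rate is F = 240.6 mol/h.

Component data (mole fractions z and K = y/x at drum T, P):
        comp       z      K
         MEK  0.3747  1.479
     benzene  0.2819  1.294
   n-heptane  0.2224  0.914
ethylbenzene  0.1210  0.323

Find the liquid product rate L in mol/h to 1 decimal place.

L = 49.9 mol/h

Material balance + equilibrium reduce to Σ zᵢ(Kᵢ−1)/(1+ψ(Kᵢ−1)) = 0.
Check two-phase: ΣzᵢKᵢ = 1.1613 > 1 and Σzᵢ/Kᵢ = 1.0891 > 1, so g(0) = 0.1613 > 0 and g(1) = -0.0891 < 0.
Newton iteration, ψ⁰ = 0.52:
  ψ = 0.5200: g = 0.06913, g' = -0.2073 → ψ = 0.8535
  ψ = 0.8535: g = -0.02101, g' = -0.3719 → ψ = 0.7970
  ψ = 0.7970: g = -0.00140, g' = -0.3245 → ψ = 0.7927
  ψ = 0.7927: g = -0.00001, g' = -0.3214 → ψ = 0.7926
Converged at ψ = 0.7926.
Then V = ψ·F = 0.7926·240.6 = 190.7 mol/h and L = F − V = 49.9 mol/h.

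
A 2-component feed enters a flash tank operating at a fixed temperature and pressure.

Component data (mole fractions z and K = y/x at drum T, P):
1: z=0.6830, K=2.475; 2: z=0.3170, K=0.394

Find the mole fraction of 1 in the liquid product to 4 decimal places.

Let β = V/F and solve Σ zᵢ(Kᵢ−1)/(1+β(Kᵢ−1)) = 0.
g(0) = ΣzᵢKᵢ − 1 = 0.8153 and g(1) = 1 − Σzᵢ/Kᵢ = -0.0805, so a root lies in (0, 1).
Binary case is linear: z₁(K₁−1)(1+β(K₂−1)) + z₂(K₂−1)(1+β(K₁−1)) = 0
⇒ β = [z₁(K₁−1)+z₂(K₂−1)] / [−(K₁−1)(K₂−1)] = 0.81532/0.89385 = 0.9121
Compositions from xᵢ = zᵢ/(1+β(Kᵢ−1)), yᵢ = Kᵢxᵢ:
  1: x = 0.2912, y = 0.7207
  2: x = 0.7088, y = 0.2793

x_1 = 0.2912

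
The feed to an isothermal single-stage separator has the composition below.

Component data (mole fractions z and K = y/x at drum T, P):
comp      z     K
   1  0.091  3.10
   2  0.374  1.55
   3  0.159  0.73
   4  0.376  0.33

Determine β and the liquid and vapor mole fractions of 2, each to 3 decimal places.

β = 0.169, x_2 = 0.342, y_2 = 0.530

Rachford–Rice: g(β) = Σ zᵢ(Kᵢ−1)/(1+β(Kᵢ−1)) = 0.
Feasibility: ΣzᵢKᵢ = 1.102, Σzᵢ/Kᵢ = 1.628 — both > 1, two phases present.
Newton iteration, β⁰ = 0.47:
  β = 0.470: g = -0.1573, g' = -0.548 → β = 0.183
  β = 0.183: g = -0.0073, g' = -0.535 → β = 0.169
Converged at β = 0.169.
Compositions from xᵢ = zᵢ/(1+β(Kᵢ−1)), yᵢ = Kᵢxᵢ:
  1: x = 0.067, y = 0.208
  2: x = 0.342, y = 0.530
  3: x = 0.167, y = 0.122
  4: x = 0.424, y = 0.140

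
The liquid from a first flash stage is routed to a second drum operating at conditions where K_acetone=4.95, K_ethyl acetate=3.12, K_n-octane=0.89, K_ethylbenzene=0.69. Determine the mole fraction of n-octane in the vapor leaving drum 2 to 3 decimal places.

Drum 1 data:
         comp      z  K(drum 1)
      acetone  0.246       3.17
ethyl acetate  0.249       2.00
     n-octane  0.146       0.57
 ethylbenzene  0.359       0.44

Drum 1:
Material balance + equilibrium reduce to Σ zᵢ(Kᵢ−1)/(1+ψ₁(Kᵢ−1)) = 0.
Check two-phase: ΣzᵢKᵢ = 1.519 > 1 and Σzᵢ/Kᵢ = 1.274 > 1, so g(0) = 0.519 > 0 and g(1) = -0.274 < 0.
Iterate (Newton) starting at ψ₁ = 0.5:
  ψ₁ = 0.500: g = 0.0628, g' = -0.638 → ψ₁ = 0.598
  ψ₁ = 0.598: g = 0.0011, g' = -0.620 → ψ₁ = 0.600
Converged at ψ₁ = 0.600.
Drum-1 compositions:
  acetone: x = 0.107, y = 0.339
  ethyl acetate: x = 0.156, y = 0.311
  n-octane: x = 0.197, y = 0.112
  ethylbenzene: x = 0.541, y = 0.238
Drum-2 feed = drum-1 liquid: z₂ = (0.1068, 0.1556, 0.1968, 0.5408).
Drum 2:
Newton iteration, ψ₂⁰ = 0.5:
  ψ₂ = 0.500: g = 0.0807, g' = -0.429 → ψ₂ = 0.688
  ψ₂ = 0.688: g = 0.0111, g' = -0.323 → ψ₂ = 0.723
Converged at ψ₂ = 0.723.
  acetone: x = 0.028, y = 0.137
  ethyl acetate: x = 0.061, y = 0.192
  n-octane: x = 0.214, y = 0.190
  ethylbenzene: x = 0.697, y = 0.481

y_n-octane (drum 2) = 0.190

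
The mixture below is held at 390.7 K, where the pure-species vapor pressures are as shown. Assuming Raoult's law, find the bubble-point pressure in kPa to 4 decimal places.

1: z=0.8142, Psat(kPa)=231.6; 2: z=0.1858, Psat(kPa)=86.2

Pbub = 204.5847 kPa

At the bubble point ψ → 0, so ΣzᵢKᵢ = 1 with Kᵢ = Pᵢˢᵃᵗ/P ⇒ P = ΣzᵢPᵢˢᵃᵗ.
P = 0.8142·231.6 + 0.1858·86.2 = 204.5847 kPa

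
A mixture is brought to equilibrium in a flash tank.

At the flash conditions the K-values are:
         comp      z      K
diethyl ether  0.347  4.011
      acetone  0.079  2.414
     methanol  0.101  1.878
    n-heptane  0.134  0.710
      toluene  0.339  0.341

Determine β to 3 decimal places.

β = 0.682

Let β = V/F and solve Σ zᵢ(Kᵢ−1)/(1+β(Kᵢ−1)) = 0.
Check two-phase: ΣzᵢKᵢ = 1.983 > 1 and Σzᵢ/Kᵢ = 1.356 > 1, so g(0) = 0.983 > 0 and g(1) = -0.356 < 0.
Newton–Raphson from β = 0.5:
  β = 0.500: g = 0.1654, g' = -0.936 → β = 0.677
  β = 0.677: g = 0.0050, g' = -0.910 → β = 0.682
Converged at β = 0.682.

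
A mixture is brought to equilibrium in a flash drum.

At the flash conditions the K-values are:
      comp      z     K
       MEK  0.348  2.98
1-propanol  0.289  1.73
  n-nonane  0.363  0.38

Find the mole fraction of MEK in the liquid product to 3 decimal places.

x_MEK = 0.141

Material balance + equilibrium reduce to Σ zᵢ(Kᵢ−1)/(1+V/F(Kᵢ−1)) = 0.
g(0) = ΣzᵢKᵢ − 1 = 0.675 and g(1) = 1 − Σzᵢ/Kᵢ = -0.239, so a root lies in (0, 1).
Iterate (Newton) starting at V/F = 0.5:
  V/F = 0.500: g = 0.1746, g' = -0.720 → V/F = 0.742
  V/F = 0.742: g = -0.0013, g' = -0.767 → V/F = 0.741
Converged at V/F = 0.741.
Compositions from xᵢ = zᵢ/(1+V/F(Kᵢ−1)), yᵢ = Kᵢxᵢ:
  MEK: x = 0.141, y = 0.420
  1-propanol: x = 0.188, y = 0.324
  n-nonane: x = 0.671, y = 0.255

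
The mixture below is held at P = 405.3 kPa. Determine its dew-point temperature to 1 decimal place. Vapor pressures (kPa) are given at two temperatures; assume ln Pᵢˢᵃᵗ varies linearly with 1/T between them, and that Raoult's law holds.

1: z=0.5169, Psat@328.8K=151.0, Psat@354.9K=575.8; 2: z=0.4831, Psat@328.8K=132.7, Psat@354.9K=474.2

Dew-point temperature: Σzᵢ·P/Pᵢˢᵃᵗ(T) = 1. Interpolate ln Pᵢˢᵃᵗ = aᵢ + bᵢ/T.
  T = 328.8 K: ΣzᵢP/Pᵢˢᵃᵗ = 2.8629
  T = 354.9 K: ΣzᵢP/Pᵢˢᵃᵗ = 0.7767
  T = 341.9 K: ΣzᵢP/Pᵢˢᵃᵗ = 1.4507
  T = 348.4 K: ΣzᵢP/Pᵢˢᵃᵗ = 1.0553
  T = 351.6 K: ΣzᵢP/Pᵢˢᵃᵗ = 0.9062
  T = 350.0 K: ΣzᵢP/Pᵢˢᵃᵗ = 0.9776
Interpolating between 348.4 K and 350.0 K gives T ≈ 349.5 K.

T = 349.5 K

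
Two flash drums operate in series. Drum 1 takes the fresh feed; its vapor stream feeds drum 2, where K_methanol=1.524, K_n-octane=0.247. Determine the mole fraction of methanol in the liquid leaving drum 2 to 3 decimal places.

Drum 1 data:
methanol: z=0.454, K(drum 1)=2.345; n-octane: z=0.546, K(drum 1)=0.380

x_methanol (drum 2) = 0.590

Drum 1:
Material balance + equilibrium reduce to Σ zᵢ(Kᵢ−1)/(1+ψ₁(Kᵢ−1)) = 0.
Feasibility: ΣzᵢKᵢ = 1.272, Σzᵢ/Kᵢ = 1.630 — both > 1, two phases present.
Binary case is linear: z₁(K₁−1)(1+ψ₁(K₂−1)) + z₂(K₂−1)(1+ψ₁(K₁−1)) = 0
⇒ ψ₁ = [z₁(K₁−1)+z₂(K₂−1)] / [−(K₁−1)(K₂−1)] = 0.2721/0.8339 = 0.326
Drum-1 compositions:
  methanol: x = 0.316, y = 0.740
  n-octane: x = 0.684, y = 0.260
Drum-2 feed = drum-1 vapor: z₂ = (0.7399, 0.2601).
Drum 2:
Let ψ₂ = V/F and solve Σ zᵢ(Kᵢ−1)/(1+ψ₂(Kᵢ−1)) = 0.
Check two-phase: ΣzᵢKᵢ = 1.192 > 1 and Σzᵢ/Kᵢ = 1.539 > 1, so g(0) = 0.192 > 0 and g(1) = -0.539 < 0.
Newton iteration, ψ₂⁰ = 0.5:
  ψ₂ = 0.500: g = -0.0069, g' = -0.507 → ψ₂ = 0.486
Converged at ψ₂ = 0.486.
  methanol: x = 0.590, y = 0.899
  n-octane: x = 0.410, y = 0.101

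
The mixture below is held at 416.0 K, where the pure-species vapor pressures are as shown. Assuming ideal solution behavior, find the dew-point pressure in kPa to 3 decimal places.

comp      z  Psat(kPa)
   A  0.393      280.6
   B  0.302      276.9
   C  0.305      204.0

Pdew = 250.858 kPa

At the dew point ψ → 1, so Σzᵢ/Kᵢ = 1 with Kᵢ = Pᵢˢᵃᵗ/P ⇒ 1/P = Σzᵢ/Pᵢˢᵃᵗ.
1/P = 0.393/280.6 + 0.302/276.9 + 0.305/204.0 = 0.003986 ⇒ P = 250.858 kPa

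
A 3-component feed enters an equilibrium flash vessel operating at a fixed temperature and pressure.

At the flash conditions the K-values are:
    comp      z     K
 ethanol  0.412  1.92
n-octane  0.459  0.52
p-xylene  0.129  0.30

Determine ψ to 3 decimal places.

Material balance + equilibrium reduce to Σ zᵢ(Kᵢ−1)/(1+ψ(Kᵢ−1)) = 0.
Feasibility: ΣzᵢKᵢ = 1.068, Σzᵢ/Kᵢ = 1.527 — both > 1, two phases present.
Newton–Raphson from ψ = 0.37:
  ψ = 0.370: g = -0.1070, g' = -0.466 → ψ = 0.140
  ψ = 0.140: g = -0.0006, g' = -0.473 → ψ = 0.139
Converged at ψ = 0.139.

ψ = 0.139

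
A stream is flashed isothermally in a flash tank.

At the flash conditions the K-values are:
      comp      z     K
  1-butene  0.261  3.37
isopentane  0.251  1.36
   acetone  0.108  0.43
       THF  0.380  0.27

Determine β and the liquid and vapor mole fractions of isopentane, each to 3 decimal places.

Let β = V/F and solve Σ zᵢ(Kᵢ−1)/(1+β(Kᵢ−1)) = 0.
g(0) = ΣzᵢKᵢ − 1 = 0.370 and g(1) = 1 − Σzᵢ/Kᵢ = -0.921, so a root lies in (0, 1).
Iterate (Newton) starting at β = 0.43:
  β = 0.430: g = -0.1013, g' = -0.876 → β = 0.314
  β = 0.314: g = 0.0006, g' = -0.901 → β = 0.315
Converged at β = 0.315.
Compositions from xᵢ = zᵢ/(1+β(Kᵢ−1)), yᵢ = Kᵢxᵢ:
  1-butene: x = 0.149, y = 0.504
  isopentane: x = 0.225, y = 0.307
  acetone: x = 0.132, y = 0.057
  THF: x = 0.494, y = 0.133

β = 0.315, x_isopentane = 0.225, y_isopentane = 0.307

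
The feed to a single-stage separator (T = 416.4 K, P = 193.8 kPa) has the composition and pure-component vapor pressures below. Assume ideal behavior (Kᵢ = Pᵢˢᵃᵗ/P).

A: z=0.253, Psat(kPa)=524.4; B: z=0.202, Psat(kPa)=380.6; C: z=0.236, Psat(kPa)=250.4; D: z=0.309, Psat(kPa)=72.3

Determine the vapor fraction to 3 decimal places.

ψ = 0.740

Raoult's law: Kᵢ = Pᵢˢᵃᵗ/P = Pᵢˢᵃᵗ/193.8.
  K_A = 524.4/193.8 = 2.70588, K_B = 380.6/193.8 = 1.96388, K_C = 250.4/193.8 = 1.29205, K_D = 72.3/193.8 = 0.37307
Material balance + equilibrium reduce to Σ zᵢ(Kᵢ−1)/(1+ψ(Kᵢ−1)) = 0.
Feasibility: ΣzᵢKᵢ = 1.501, Σzᵢ/Kᵢ = 1.207 — both > 1, two phases present.
Iterate (Newton) starting at ψ = 0.5:
  ψ = 0.500: g = 0.1423, g' = -0.573 → ψ = 0.748
  ψ = 0.748: g = -0.0057, g' = -0.650 → ψ = 0.740
Converged at ψ = 0.740.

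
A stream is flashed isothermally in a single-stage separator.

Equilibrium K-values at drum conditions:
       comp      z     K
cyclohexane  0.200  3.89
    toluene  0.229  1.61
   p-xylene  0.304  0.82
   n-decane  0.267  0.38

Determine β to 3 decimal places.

β = 0.579

Iterate (Newton) starting at β = 0.39:
  β = 0.390: g = 0.1074, g' = -0.615 → β = 0.565
  β = 0.565: g = 0.0079, g' = -0.543 → β = 0.579
Converged at β = 0.579.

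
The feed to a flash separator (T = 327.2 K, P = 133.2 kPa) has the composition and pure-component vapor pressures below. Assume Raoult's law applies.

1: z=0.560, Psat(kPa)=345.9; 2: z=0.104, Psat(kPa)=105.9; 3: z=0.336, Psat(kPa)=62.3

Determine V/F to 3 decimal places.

Raoult's law: Kᵢ = Pᵢˢᵃᵗ/P = Pᵢˢᵃᵗ/133.2.
  K_1 = 345.9/133.2 = 2.59685, K_2 = 105.9/133.2 = 0.79505, K_3 = 62.3/133.2 = 0.46772
Material balance + equilibrium reduce to Σ zᵢ(Kᵢ−1)/(1+V/F(Kᵢ−1)) = 0.
g(0) = ΣzᵢKᵢ − 1 = 0.694 and g(1) = 1 − Σzᵢ/Kᵢ = -0.065, so a root lies in (0, 1).
Newton–Raphson from V/F = 0.43:
  V/F = 0.430: g = 0.2749, g' = -0.667 → V/F = 0.842
  V/F = 0.842: g = 0.0316, g' = -0.579 → V/F = 0.897
  V/F = 0.897: g = -0.0004, g' = -0.596 → V/F = 0.896
Converged at V/F = 0.896.

V/F = 0.896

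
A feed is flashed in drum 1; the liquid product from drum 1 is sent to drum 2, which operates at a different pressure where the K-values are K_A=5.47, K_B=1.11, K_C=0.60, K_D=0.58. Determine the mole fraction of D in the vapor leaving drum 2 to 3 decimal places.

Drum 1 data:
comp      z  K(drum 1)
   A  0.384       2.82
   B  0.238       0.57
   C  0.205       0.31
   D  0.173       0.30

y_D (drum 2) = 0.186

Drum 1:
Material balance + equilibrium reduce to Σ zᵢ(Kᵢ−1)/(1+ψ₁(Kᵢ−1)) = 0.
g(0) = ΣzᵢKᵢ − 1 = 0.334 and g(1) = 1 − Σzᵢ/Kᵢ = -0.792, so a root lies in (0, 1).
Newton–Raphson from ψ₁ = 0.67:
  ψ₁ = 0.670: g = -0.3200, g' = -0.983 → ψ₁ = 0.345
  ψ₁ = 0.345: g = -0.0358, g' = -0.856 → ψ₁ = 0.303
Converged at ψ₁ = 0.303.
Drum-1 compositions:
  A: x = 0.247, y = 0.698
  B: x = 0.274, y = 0.156
  C: x = 0.259, y = 0.080
  D: x = 0.220, y = 0.066
Drum-2 feed = drum-1 liquid: z₂ = (0.2474, 0.2737, 0.2593, 0.2196).
Drum 2:
Rachford–Rice: g(ψ₂) = Σ zᵢ(Kᵢ−1)/(1+ψ₂(Kᵢ−1)) = 0.
Check two-phase: ΣzᵢKᵢ = 1.940 > 1 and Σzᵢ/Kᵢ = 1.103 > 1, so g(0) = 0.940 > 0 and g(1) = -0.103 < 0.
Newton–Raphson from ψ₂ = 0.5:
  ψ₂ = 0.500: g = 0.1240, g' = -0.602 → ψ₂ = 0.706
  ψ₂ = 0.706: g = 0.0185, g' = -0.448 → ψ₂ = 0.747
  ψ₂ = 0.747: g = 0.0003, g' = -0.432 → ψ₂ = 0.748
Converged at ψ₂ = 0.748.
  A: x = 0.057, y = 0.312
  B: x = 0.253, y = 0.281
  C: x = 0.370, y = 0.222
  D: x = 0.320, y = 0.186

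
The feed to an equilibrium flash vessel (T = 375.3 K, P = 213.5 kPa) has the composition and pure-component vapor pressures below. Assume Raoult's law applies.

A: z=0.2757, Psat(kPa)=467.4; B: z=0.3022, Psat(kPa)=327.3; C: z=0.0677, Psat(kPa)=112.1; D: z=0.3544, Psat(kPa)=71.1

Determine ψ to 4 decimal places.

Raoult's law: Kᵢ = Pᵢˢᵃᵗ/P = Pᵢˢᵃᵗ/213.5.
  K_A = 467.4/213.5 = 2.189227, K_B = 327.3/213.5 = 1.533021, K_C = 112.1/213.5 = 0.525059, K_D = 71.1/213.5 = 0.333021
Material balance + equilibrium reduce to Σ zᵢ(Kᵢ−1)/(1+ψ(Kᵢ−1)) = 0.
g(0) = ΣzᵢKᵢ − 1 = 0.2204 and g(1) = 1 − Σzᵢ/Kᵢ = -0.5162, so a root lies in (0, 1).
Newton–Raphson from ψ = 0.49:
  ψ = 0.4900: g = -0.05816, g' = -0.5835 → ψ = 0.3903
  ψ = 0.3903: g = -0.00177, g' = -0.5519 → ψ = 0.3871
Converged at ψ = 0.3871.

ψ = 0.3871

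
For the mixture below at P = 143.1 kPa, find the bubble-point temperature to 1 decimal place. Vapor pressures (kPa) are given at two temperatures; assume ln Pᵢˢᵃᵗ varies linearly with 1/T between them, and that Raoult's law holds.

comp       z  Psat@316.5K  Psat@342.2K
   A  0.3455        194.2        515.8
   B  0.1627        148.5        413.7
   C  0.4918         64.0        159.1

T = 320.3 K

Bubble-point temperature: ΣzᵢPᵢˢᵃᵗ(T) = P. Interpolate ln Pᵢˢᵃᵗ = aᵢ + bᵢ/T.
  T = 316.5 K: ΣzᵢPᵢˢᵃᵗ = 122.73 kPa
  T = 342.2 K: ΣzᵢPᵢˢᵃᵗ = 323.76 kPa
  T = 329.4 K: ΣzᵢPᵢˢᵃᵗ = 203.49 kPa
  T = 322.9 K: ΣzᵢPᵢˢᵃᵗ = 158.52 kPa
  T = 319.7 K: ΣzᵢPᵢˢᵃᵗ = 139.66 kPa
  T = 321.3 K: ΣzᵢPᵢˢᵃᵗ = 148.84 kPa
Interpolating between 319.7 K and 321.3 K gives T ≈ 320.3 K.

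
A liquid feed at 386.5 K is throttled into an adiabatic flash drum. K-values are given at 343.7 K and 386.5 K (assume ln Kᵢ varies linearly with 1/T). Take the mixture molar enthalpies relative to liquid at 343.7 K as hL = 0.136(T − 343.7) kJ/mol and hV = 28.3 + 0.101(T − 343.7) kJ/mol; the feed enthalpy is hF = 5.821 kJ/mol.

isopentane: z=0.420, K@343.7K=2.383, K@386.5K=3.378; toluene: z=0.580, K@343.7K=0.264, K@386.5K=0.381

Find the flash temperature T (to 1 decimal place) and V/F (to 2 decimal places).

Adiabatic flash: solve Rachford–Rice at each trial T, then check hF = ψ·hV(T) + (1−ψ)·hL(T).
  T = 343.7 K: K = (2.383, 0.264), RR gives ψ = 0.151, H_out = 4.281 kJ/mol
  T = 386.5 K: K = (3.378, 0.381), RR gives ψ = 0.435, H_out = 17.469 kJ/mol
  T = 365.1 K: K = (2.866, 0.321), RR gives ψ = 0.307, H_out = 11.380 kJ/mol
  T = 354.4 K: K = (2.621, 0.292), RR gives ψ = 0.235, H_out = 8.023 kJ/mol
  T = 349.0 K: K = (2.500, 0.278), RR gives ψ = 0.195, H_out = 6.195 kJ/mol
  T = 346.4 K: K = (2.442, 0.271), RR gives ψ = 0.174, H_out = 5.272 kJ/mol
  T = 347.7 K: K = (2.471, 0.274), RR gives ψ = 0.184, H_out = 5.737 kJ/mol
Linear interpolation between T = 347.7 (H_out = 5.737) and T = 349.0 (H_out = 6.195) on hF = 5.821 gives T ≈ 347.9 K, at which ψ = 0.19.

T = 347.9 K, V/F = 0.19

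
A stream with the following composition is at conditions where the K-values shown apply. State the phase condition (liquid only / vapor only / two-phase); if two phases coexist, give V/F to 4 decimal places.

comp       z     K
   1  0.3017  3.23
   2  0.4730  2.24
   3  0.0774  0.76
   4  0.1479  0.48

ΣzᵢKᵢ = 2.1638; Σzᵢ/Kᵢ = 0.7145.
Since Σzᵢ/Kᵢ < 1 the mixture is above its dew point — single vapor phase.

vapor only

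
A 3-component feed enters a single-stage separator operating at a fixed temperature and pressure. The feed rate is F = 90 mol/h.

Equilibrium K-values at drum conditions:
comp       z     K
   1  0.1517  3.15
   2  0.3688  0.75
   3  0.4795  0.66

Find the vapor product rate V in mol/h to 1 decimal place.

V = 9.8 mol/h

Rachford–Rice: g(ψ) = Σ zᵢ(Kᵢ−1)/(1+ψ(Kᵢ−1)) = 0.
g(0) = ΣzᵢKᵢ − 1 = 0.0709 and g(1) = 1 − Σzᵢ/Kᵢ = -0.2664, so a root lies in (0, 1).
Iterate (Newton) starting at ψ = 0.63:
  ψ = 0.6300: g = -0.17838, g' = -0.2487 → ψ = 0.0000
  ψ = 0.0000: g = 0.07092, g' = -0.7797 → ψ = 0.0910
  ψ = 0.0910: g = 0.01022, g' = -0.5737 → ψ = 0.1088
  ψ = 0.1088: g = 0.00026, g' = -0.5447 → ψ = 0.1093
Converged at ψ = 0.1093.
Then V = ψ·F = 0.1093·90 = 9.8 mol/h and L = F − V = 80.2 mol/h.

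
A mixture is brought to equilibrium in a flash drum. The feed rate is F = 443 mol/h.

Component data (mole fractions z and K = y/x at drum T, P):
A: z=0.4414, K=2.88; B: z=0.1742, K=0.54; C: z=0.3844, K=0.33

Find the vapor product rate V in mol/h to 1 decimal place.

V = 189.1 mol/h

Newton iteration, ψ⁰ = 0.5:
  ψ = 0.5000: g = -0.06361, g' = -0.8669 → ψ = 0.4266
  ψ = 0.4266: g = 0.00017, g' = -0.8758 → ψ = 0.4268
Converged at ψ = 0.4268.
Then V = ψ·F = 0.4268·443 = 189.1 mol/h and L = F − V = 253.9 mol/h.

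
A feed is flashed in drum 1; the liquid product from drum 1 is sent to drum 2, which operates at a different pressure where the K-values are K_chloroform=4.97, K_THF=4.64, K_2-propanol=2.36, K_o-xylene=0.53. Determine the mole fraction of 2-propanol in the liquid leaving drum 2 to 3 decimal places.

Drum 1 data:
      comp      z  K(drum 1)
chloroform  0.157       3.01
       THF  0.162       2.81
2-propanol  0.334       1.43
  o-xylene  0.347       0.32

x_2-propanol (drum 2) = 0.148

Drum 1:
Let ψ₁ = V/F and solve Σ zᵢ(Kᵢ−1)/(1+ψ₁(Kᵢ−1)) = 0.
Check two-phase: ΣzᵢKᵢ = 1.516 > 1 and Σzᵢ/Kᵢ = 1.428 > 1, so g(0) = 0.516 > 0 and g(1) = -0.428 < 0.
Newton–Raphson from ψ₁ = 0.5:
  ψ₁ = 0.500: g = 0.0720, g' = -0.714 → ψ₁ = 0.601
  ψ₁ = 0.601: g = -0.0014, g' = -0.750 → ψ₁ = 0.599
Converged at ψ₁ = 0.599.
Drum-1 compositions:
  chloroform: x = 0.071, y = 0.214
  THF: x = 0.078, y = 0.218
  2-propanol: x = 0.266, y = 0.380
  o-xylene: x = 0.585, y = 0.187
Drum-2 feed = drum-1 liquid: z₂ = (0.0712, 0.0777, 0.2656, 0.5854).
Drum 2:
Material balance + equilibrium reduce to Σ zᵢ(Kᵢ−1)/(1+ψ₂(Kᵢ−1)) = 0.
Check two-phase: ΣzᵢKᵢ = 1.652 > 1 and Σzᵢ/Kᵢ = 1.248 > 1, so g(0) = 0.652 > 0 and g(1) = -0.248 < 0.
Newton–Raphson from ψ₂ = 0.57:
  ψ₂ = 0.570: g = 0.0063, g' = -0.612 → ψ₂ = 0.580
Converged at ψ₂ = 0.580.
  chloroform: x = 0.022, y = 0.107
  THF: x = 0.025, y = 0.116
  2-propanol: x = 0.148, y = 0.350
  o-xylene: x = 0.805, y = 0.427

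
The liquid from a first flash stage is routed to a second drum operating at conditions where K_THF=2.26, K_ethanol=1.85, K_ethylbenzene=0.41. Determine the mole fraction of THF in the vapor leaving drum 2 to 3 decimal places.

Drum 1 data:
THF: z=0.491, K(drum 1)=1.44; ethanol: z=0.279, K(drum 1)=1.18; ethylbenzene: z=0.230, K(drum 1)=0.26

y_THF (drum 2) = 0.456

Drum 1:
Newton–Raphson from ψ₁ = 0.5:
  ψ₁ = 0.500: g = -0.0470, g' = -0.389 → ψ₁ = 0.379
  ψ₁ = 0.379: g = -0.0044, g' = -0.321 → ψ₁ = 0.365
Converged at ψ₁ = 0.365.
Drum-1 compositions:
  THF: x = 0.423, y = 0.609
  ethanol: x = 0.262, y = 0.309
  ethylbenzene: x = 0.315, y = 0.082
Drum-2 feed = drum-1 liquid: z₂ = (0.4230, 0.2618, 0.3152).
Drum 2:
Material balance + equilibrium reduce to Σ zᵢ(Kᵢ−1)/(1+ψ₂(Kᵢ−1)) = 0.
Feasibility: ΣzᵢKᵢ = 1.570, Σzᵢ/Kᵢ = 1.097 — both > 1, two phases present.
Newton iteration, ψ₂⁰ = 0.7:
  ψ₂ = 0.700: g = 0.1059, g' = -0.582 → ψ₂ = 0.882
  ψ₂ = 0.882: g = -0.0080, g' = -0.689 → ψ₂ = 0.870
Converged at ψ₂ = 0.870.
  THF: x = 0.202, y = 0.456
  ethanol: x = 0.150, y = 0.278
  ethylbenzene: x = 0.648, y = 0.266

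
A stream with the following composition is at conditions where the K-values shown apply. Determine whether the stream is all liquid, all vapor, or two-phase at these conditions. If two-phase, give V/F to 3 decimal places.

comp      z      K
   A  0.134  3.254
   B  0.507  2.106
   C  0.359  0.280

two-phase, V/F = 0.611

ΣzᵢKᵢ = 1.604; Σzᵢ/Kᵢ = 1.564.
Both exceed 1, so a two-phase solution exists.
Material balance + equilibrium reduce to Σ zᵢ(Kᵢ−1)/(1+ψ(Kᵢ−1)) = 0.
Iterate (Newton) starting at ψ = 0.5:
  ψ = 0.500: g = 0.0992, g' = -0.862 → ψ = 0.615
  ψ = 0.615: g = -0.0037, g' = -0.939 → ψ = 0.611
Converged at ψ = 0.611.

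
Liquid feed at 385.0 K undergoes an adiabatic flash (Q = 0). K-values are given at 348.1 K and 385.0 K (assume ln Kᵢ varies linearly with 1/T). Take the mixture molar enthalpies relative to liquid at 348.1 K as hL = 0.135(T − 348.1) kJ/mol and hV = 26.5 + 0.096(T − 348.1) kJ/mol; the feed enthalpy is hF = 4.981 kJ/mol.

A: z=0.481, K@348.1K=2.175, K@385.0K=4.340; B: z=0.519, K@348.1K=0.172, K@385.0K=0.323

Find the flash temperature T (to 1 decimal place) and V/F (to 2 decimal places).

T = 350.2 K, V/F = 0.18

Adiabatic flash: solve Rachford–Rice at each trial T, then check hF = ψ·hV(T) + (1−ψ)·hL(T).
  T = 348.1 K: K = (2.175, 0.172), RR gives ψ = 0.139, H_out = 3.689 kJ/mol
  T = 385.0 K: K = (4.340, 0.323), RR gives ψ = 0.555, H_out = 18.893 kJ/mol
  T = 366.6 K: K = (3.129, 0.240), RR gives ψ = 0.389, H_out = 12.522 kJ/mol
  T = 357.4 K: K = (2.624, 0.204), RR gives ψ = 0.285, H_out = 8.697 kJ/mol
  T = 352.8 K: K = (2.394, 0.188), RR gives ψ = 0.220, H_out = 6.422 kJ/mol
  T = 350.5 K: K = (2.285, 0.180), RR gives ψ = 0.183, H_out = 5.147 kJ/mol
Linear interpolation between T = 348.1 (H_out = 3.689) and T = 350.5 (H_out = 5.147) on hF = 4.981 gives T ≈ 350.2 K, at which ψ = 0.18.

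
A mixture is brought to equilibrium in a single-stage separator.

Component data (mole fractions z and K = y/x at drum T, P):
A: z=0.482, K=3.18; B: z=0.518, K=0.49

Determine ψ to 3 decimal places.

Binary case is linear: z₁(K₁−1)(1+ψ(K₂−1)) + z₂(K₂−1)(1+ψ(K₁−1)) = 0
⇒ ψ = [z₁(K₁−1)+z₂(K₂−1)] / [−(K₁−1)(K₂−1)] = 0.7866/1.1118 = 0.707

ψ = 0.707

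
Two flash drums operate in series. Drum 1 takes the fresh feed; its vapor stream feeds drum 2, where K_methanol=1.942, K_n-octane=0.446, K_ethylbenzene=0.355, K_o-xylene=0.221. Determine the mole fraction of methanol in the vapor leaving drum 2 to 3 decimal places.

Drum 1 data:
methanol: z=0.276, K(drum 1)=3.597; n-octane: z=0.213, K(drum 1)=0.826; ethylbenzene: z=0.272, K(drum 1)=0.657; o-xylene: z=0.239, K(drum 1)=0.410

y_methanol (drum 2) = 0.791

Drum 1:
Let ψ₁ = V/F and solve Σ zᵢ(Kᵢ−1)/(1+ψ₁(Kᵢ−1)) = 0.
g(0) = ΣzᵢKᵢ − 1 = 0.445 and g(1) = 1 − Σzᵢ/Kᵢ = -0.332, so a root lies in (0, 1).
Newton–Raphson from ψ₁ = 0.5:
  ψ₁ = 0.500: g = -0.0414, g' = -0.574 → ψ₁ = 0.428
  ψ₁ = 0.428: g = 0.0015, g' = -0.618 → ψ₁ = 0.430
Converged at ψ₁ = 0.430.
Drum-1 compositions:
  methanol: x = 0.130, y = 0.469
  n-octane: x = 0.230, y = 0.190
  ethylbenzene: x = 0.319, y = 0.210
  o-xylene: x = 0.320, y = 0.131
Drum-2 feed = drum-1 vapor: z₂ = (0.4688, 0.1902, 0.2096, 0.1313).
Drum 2:
Rachford–Rice: g(ψ₂) = Σ zᵢ(Kᵢ−1)/(1+ψ₂(Kᵢ−1)) = 0.
Check two-phase: ΣzᵢKᵢ = 1.099 > 1 and Σzᵢ/Kᵢ = 1.853 > 1, so g(0) = 0.099 > 0 and g(1) = -0.853 < 0.
Newton–Raphson from ψ₂ = 0.5:
  ψ₂ = 0.500: g = -0.2127, g' = -0.708 → ψ₂ = 0.200
  ψ₂ = 0.200: g = -0.0230, g' = -0.595 → ψ₂ = 0.161
Converged at ψ₂ = 0.161.
  methanol: x = 0.407, y = 0.791
  n-octane: x = 0.209, y = 0.093
  ethylbenzene: x = 0.234, y = 0.083
  o-xylene: x = 0.150, y = 0.033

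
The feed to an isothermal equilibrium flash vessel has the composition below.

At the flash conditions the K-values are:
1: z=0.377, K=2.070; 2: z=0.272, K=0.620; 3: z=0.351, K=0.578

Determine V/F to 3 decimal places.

Material balance + equilibrium reduce to Σ zᵢ(Kᵢ−1)/(1+V/F(Kᵢ−1)) = 0.
Feasibility: ΣzᵢKᵢ = 1.152, Σzᵢ/Kᵢ = 1.228 — both > 1, two phases present.
Iterate (Newton) starting at V/F = 0.5:
  V/F = 0.500: g = -0.0525, g' = -0.343 → V/F = 0.347
  V/F = 0.347: g = 0.0016, g' = -0.367 → V/F = 0.351
Converged at V/F = 0.351.

V/F = 0.351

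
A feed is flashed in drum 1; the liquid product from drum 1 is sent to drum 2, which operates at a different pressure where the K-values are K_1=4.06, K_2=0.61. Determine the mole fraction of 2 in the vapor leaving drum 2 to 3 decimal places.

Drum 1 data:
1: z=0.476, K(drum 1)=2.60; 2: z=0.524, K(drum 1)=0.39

y_2 (drum 2) = 0.541

Drum 1:
Rachford–Rice: g(ψ₁) = Σ zᵢ(Kᵢ−1)/(1+ψ₁(Kᵢ−1)) = 0.
g(0) = ΣzᵢKᵢ − 1 = 0.442 and g(1) = 1 − Σzᵢ/Kᵢ = -0.527, so a root lies in (0, 1).
Binary case is linear: z₁(K₁−1)(1+ψ₁(K₂−1)) + z₂(K₂−1)(1+ψ₁(K₁−1)) = 0
⇒ ψ₁ = [z₁(K₁−1)+z₂(K₂−1)] / [−(K₁−1)(K₂−1)] = 0.4420/0.9760 = 0.453
Drum-1 compositions:
  1: x = 0.276, y = 0.718
  2: x = 0.724, y = 0.282
Drum-2 feed = drum-1 liquid: z₂ = (0.2760, 0.7240).
Drum 2:
Newton–Raphson from ψ₂ = 0.5:
  ψ₂ = 0.500: g = -0.0169, g' = -0.574 → ψ₂ = 0.471
Converged at ψ₂ = 0.471.
  1: x = 0.113, y = 0.459
  2: x = 0.887, y = 0.541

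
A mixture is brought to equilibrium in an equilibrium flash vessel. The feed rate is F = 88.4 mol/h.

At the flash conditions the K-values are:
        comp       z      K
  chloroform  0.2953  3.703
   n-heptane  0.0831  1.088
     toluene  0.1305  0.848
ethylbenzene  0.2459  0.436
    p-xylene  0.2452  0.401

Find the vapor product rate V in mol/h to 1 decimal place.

V = 35.0 mol/h

Material balance + equilibrium reduce to Σ zᵢ(Kᵢ−1)/(1+ψ(Kᵢ−1)) = 0.
Feasibility: ΣzᵢKᵢ = 1.5001, Σzᵢ/Kᵢ = 1.4855 — both > 1, two phases present.
Iterate (Newton) starting at ψ = 0.54:
  ψ = 0.5400: g = -0.10663, g' = -0.7147 → ψ = 0.3908
  ψ = 0.3908: g = 0.00447, g' = -0.7929 → ψ = 0.3965
Converged at ψ = 0.3965.
Then V = ψ·F = 0.3965·88.4 = 35.0 mol/h and L = F − V = 53.4 mol/h.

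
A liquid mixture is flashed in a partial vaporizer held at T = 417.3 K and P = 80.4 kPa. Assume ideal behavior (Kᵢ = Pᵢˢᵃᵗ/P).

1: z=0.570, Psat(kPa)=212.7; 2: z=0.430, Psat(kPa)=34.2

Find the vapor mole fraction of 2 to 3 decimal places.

y_2 = 0.315

Raoult's law: Kᵢ = Pᵢˢᵃᵗ/P = Pᵢˢᵃᵗ/80.4.
  K_1 = 212.7/80.4 = 2.64552, K_2 = 34.2/80.4 = 0.42537
Rachford–Rice: g(ψ) = Σ zᵢ(Kᵢ−1)/(1+ψ(Kᵢ−1)) = 0.
Feasibility: ΣzᵢKᵢ = 1.691, Σzᵢ/Kᵢ = 1.226 — both > 1, two phases present.
Newton–Raphson from ψ = 0.5:
  ψ = 0.500: g = 0.1679, g' = -0.744 → ψ = 0.726
  ψ = 0.726: g = 0.0037, g' = -0.738 → ψ = 0.731
Converged at ψ = 0.731.
Compositions from xᵢ = zᵢ/(1+ψ(Kᵢ−1)), yᵢ = Kᵢxᵢ:
  1: x = 0.259, y = 0.685
  2: x = 0.741, y = 0.315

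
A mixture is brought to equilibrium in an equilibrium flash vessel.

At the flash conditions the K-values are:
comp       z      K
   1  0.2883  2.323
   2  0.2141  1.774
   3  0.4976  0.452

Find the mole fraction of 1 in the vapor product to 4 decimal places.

y_1 = 0.4198

Material balance + equilibrium reduce to Σ zᵢ(Kᵢ−1)/(1+ψ(Kᵢ−1)) = 0.
g(0) = ΣzᵢKᵢ − 1 = 0.2744 and g(1) = 1 − Σzᵢ/Kᵢ = -0.3457, so a root lies in (0, 1).
Newton–Raphson from ψ = 0.5:
  ψ = 0.5000: g = -0.02656, g' = -0.5330 → ψ = 0.4502
  ψ = 0.4502: g = -0.00004, g' = -0.5321 → ψ = 0.4501
Converged at ψ = 0.4501.
Compositions from xᵢ = zᵢ/(1+ψ(Kᵢ−1)), yᵢ = Kᵢxᵢ:
  1: x = 0.1807, y = 0.4198
  2: x = 0.1588, y = 0.2817
  3: x = 0.6605, y = 0.2986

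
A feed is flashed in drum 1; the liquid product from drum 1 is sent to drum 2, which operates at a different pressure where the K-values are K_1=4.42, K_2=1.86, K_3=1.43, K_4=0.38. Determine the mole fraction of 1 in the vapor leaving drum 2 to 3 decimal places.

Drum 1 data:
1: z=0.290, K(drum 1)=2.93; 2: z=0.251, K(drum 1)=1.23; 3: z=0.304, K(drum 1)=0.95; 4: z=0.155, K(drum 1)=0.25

y_1 (drum 2) = 0.167

Drum 1:
Iterate (Newton) starting at ψ₁ = 0.39:
  ψ₁ = 0.390: g = 0.1925, g' = -0.538 → ψ₁ = 0.748
  ψ₁ = 0.748: g = -0.0023, g' = -0.644 → ψ₁ = 0.744
Converged at ψ₁ = 0.744.
Drum-1 compositions:
  1: x = 0.119, y = 0.349
  2: x = 0.214, y = 0.264
  3: x = 0.316, y = 0.300
  4: x = 0.351, y = 0.088
Drum-2 feed = drum-1 liquid: z₂ = (0.1190, 0.2143, 0.3158, 0.3509).
Drum 2:
Material balance + equilibrium reduce to Σ zᵢ(Kᵢ−1)/(1+ψ₂(Kᵢ−1)) = 0.
Check two-phase: ΣzᵢKᵢ = 1.510 > 1 and Σzᵢ/Kᵢ = 1.286 > 1, so g(0) = 0.510 > 0 and g(1) = -0.286 < 0.
Iterate (Newton) starting at ψ₂ = 0.5:
  ψ₂ = 0.500: g = 0.0755, g' = -0.590 → ψ₂ = 0.628
  ψ₂ = 0.628: g = -0.0004, g' = -0.605 → ψ₂ = 0.627
Converged at ψ₂ = 0.627.
  1: x = 0.038, y = 0.167
  2: x = 0.139, y = 0.259
  3: x = 0.249, y = 0.356
  4: x = 0.574, y = 0.218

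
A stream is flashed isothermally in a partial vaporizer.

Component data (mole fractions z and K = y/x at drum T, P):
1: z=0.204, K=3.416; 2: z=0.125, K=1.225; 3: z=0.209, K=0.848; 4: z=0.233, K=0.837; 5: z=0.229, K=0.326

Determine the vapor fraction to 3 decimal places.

Let ψ = V/F and solve Σ zᵢ(Kᵢ−1)/(1+ψ(Kᵢ−1)) = 0.
Feasibility: ΣzᵢKᵢ = 1.297, Σzᵢ/Kᵢ = 1.389 — both > 1, two phases present.
Newton–Raphson from ψ = 0.5:
  ψ = 0.500: g = -0.0600, g' = -0.499 → ψ = 0.380
  ψ = 0.380: g = 0.0013, g' = -0.530 → ψ = 0.382
Converged at ψ = 0.382.

ψ = 0.382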